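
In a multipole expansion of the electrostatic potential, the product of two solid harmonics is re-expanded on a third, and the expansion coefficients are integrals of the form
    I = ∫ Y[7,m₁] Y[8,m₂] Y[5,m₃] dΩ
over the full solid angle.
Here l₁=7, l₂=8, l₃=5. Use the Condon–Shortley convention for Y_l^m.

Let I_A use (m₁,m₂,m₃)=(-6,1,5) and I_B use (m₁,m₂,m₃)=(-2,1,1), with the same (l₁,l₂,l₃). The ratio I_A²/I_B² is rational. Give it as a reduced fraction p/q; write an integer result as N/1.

4290/15463

Shared (l₁,l₂,l₃)=(7,8,5): N and (l;000)² cancel in I_A²/I_B².
A: Δ = 10!·4!·6!/21! = 1/814773960; Racah Σ t=9..9: t=9:−1/6270566400 = -1/6270566400; ⇒ 3j(7 8 5; -6 1 5)² = 5/3876, sgn -1
B: Δ = 10!·4!·6!/21! = 1/814773960; Racah Σ t=5..9: t=5:−1/16588800 t=6:+1/3732480 t=7:−1/5806080 t=8:+1/58060800 t=9:−1/6270566400 = 47/895795200; ⇒ 3j(7 8 5; -2 1 1)² = 15463/3325608, sgn +1
I_A²/I_B² = (5/3876)/(15463/3325608) = 4290/15463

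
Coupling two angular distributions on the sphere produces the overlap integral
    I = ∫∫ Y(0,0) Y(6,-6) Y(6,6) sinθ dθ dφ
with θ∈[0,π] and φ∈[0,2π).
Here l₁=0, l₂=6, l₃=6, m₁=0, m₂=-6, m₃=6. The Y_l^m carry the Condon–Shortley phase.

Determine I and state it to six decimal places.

Rules hold: Σm=0, L=12 even, 6≤6≤6.
N = 1·13·13 = 169
Δ = 0!·0!·12!/13! = 1/13
Racah Σ t=0..0: t=0:+1/518400 = 1/518400
⇒ 3j(0 6 6; 0 0 0)² = 1/13, sgn +1
Racah Σ t=0..0: t=0:+1/479001600 = 1/479001600
⇒ 3j(0 6 6; 0 -6 6)² = 1/13, sgn +1
4πI² = N·(3j₀)²·(3jₘ)² = 1/1
I = +1·√(1/4π) = 0.28209479

0.282095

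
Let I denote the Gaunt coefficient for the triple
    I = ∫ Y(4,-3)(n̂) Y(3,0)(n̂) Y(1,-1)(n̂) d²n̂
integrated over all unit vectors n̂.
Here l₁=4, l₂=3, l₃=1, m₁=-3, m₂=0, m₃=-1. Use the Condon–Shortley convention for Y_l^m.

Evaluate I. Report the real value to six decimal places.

m-sum = -3 + 0 − 1 = -4 ≠ 0 ⇒ I = 0

0.000000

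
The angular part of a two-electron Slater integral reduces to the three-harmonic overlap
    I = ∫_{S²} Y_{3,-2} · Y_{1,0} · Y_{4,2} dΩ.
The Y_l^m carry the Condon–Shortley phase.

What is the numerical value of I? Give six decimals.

m-sum 0 ✓  L=8 even ✓  2≤4≤4 ✓
Π(2lᵢ+1) = 7×3×9 = 189
triangle coeff Δ(3,1,4) = 1/252
Σ_t [0,0]: t=0:+1/36 = 1/36
(3j)²=4/63 [(3 1 4; 0 0 0)], sign=+1
Σ_t [0,0]: t=0:+1/120 = 1/120
(3j)²=1/21 [(3 1 4; -2 0 2)], sign=+1
⇒ 4πI² = 4/7
I = (+1)√(4/7/(4π)) = 0.21324362

0.213244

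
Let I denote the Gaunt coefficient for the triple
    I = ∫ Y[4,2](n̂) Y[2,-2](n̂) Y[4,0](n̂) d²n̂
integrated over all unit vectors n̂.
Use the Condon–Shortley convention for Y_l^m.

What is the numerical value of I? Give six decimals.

Checks pass: Σm=0; 10 even; l₃=4∈[2,6].
(2·4+1)(2·2+1)(2·4+1) = 405
Δ: 2! 6! 2! / 11! → 1/13860
sum: t=0:+1/192 t=1:−1/36 t=2:+1/192 = -5/288
3j²(4 2 4; 0 0 0) = Δ·Π!·Σ² = 20/693  (sign -1)
sum: t=0:+1/192 = 1/192
3j²(4 2 4; 2 -2 0) = Δ·Π!·Σ² = 3/77  (sign +1)
combine: 4πI² = 405·20/693·3/77 = 2700/5929
take √, sign -1: I = -0.19036462

-0.190365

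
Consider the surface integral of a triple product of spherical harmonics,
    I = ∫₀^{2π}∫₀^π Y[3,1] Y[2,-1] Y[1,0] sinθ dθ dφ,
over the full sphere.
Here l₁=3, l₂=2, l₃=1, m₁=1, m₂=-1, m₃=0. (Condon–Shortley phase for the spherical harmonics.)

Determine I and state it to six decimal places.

-0.233597

Checks pass: Σm=0; 6 even; l₃=1∈[1,5].
(2·3+1)(2·2+1)(2·1+1) = 105
Δ: 4! 2! 0! / 7! → 1/105
sum: t=2:+1/4 = 1/4
3j²(3 2 1; 0 0 0) = Δ·Π!·Σ² = 3/35  (sign -1)
sum: t=1:−1/6 = -1/6
3j²(3 2 1; 1 -1 0) = Δ·Π!·Σ² = 8/105  (sign +1)
combine: 4πI² = 105·3/35·8/105 = 24/35
take √, sign -1: I = -0.23359668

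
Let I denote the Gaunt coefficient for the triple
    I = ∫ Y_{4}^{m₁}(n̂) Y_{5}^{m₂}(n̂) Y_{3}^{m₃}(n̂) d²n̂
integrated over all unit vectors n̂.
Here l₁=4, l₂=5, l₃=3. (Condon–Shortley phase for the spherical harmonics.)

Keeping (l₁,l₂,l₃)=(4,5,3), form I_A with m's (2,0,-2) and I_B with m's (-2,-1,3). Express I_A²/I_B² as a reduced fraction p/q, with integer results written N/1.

Shared (l₁,l₂,l₃)=(4,5,3): N and (l;000)² cancel in I_A²/I_B².
A: Δ = 6!·2!·4!/13! = 1/180180; Racah Σ t=1..2: t=1:−1/2880 t=2:+1/576 = 1/720; ⇒ 3j(4 5 3; 2 0 -2)² = 80/3003, sgn -1
B: Δ = 6!·2!·4!/13! = 1/180180; Racah Σ t=4..4: t=4:+1/2304 = 1/2304; ⇒ 3j(4 5 3; -2 -1 3)² = 75/4004, sgn +1
I_A²/I_B² = (80/3003)/(75/4004) = 64/45

64/45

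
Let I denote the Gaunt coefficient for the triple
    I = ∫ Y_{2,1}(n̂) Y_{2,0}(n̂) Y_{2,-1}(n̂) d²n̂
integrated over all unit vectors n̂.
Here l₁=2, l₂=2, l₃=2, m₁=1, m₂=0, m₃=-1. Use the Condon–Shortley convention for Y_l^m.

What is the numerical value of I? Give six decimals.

Rules hold: Σm=0, L=6 even, 0≤2≤4.
N = 5·5·5 = 125
Δ = 2!·2!·2!/7! = 1/630
Racah Σ t=0..2: t=0:+1/8 t=1:−1/1 t=2:+1/8 = -3/4
⇒ 3j(2 2 2; 0 0 0)² = 2/35, sgn -1
Racah Σ t=0..1: t=0:+1/4 t=1:−1/2 = -1/4
⇒ 3j(2 2 2; 1 0 -1)² = 1/70, sgn +1
4πI² = N·(3j₀)²·(3jₘ)² = 5/49
I = -1·√(0.102041/4π) = -0.09011188

-0.090112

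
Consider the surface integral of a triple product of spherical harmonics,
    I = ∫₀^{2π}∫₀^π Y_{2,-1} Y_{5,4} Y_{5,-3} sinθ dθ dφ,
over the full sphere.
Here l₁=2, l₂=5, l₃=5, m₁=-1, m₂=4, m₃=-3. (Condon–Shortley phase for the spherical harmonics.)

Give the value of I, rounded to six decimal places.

0.196098

Rules hold: Σm=0, L=12 even, 3≤5≤7.
N = 5·11·11 = 605
Δ = 2!·2!·8!/13! = 1/38610
Racah Σ t=0..2: t=0:+1/2880 t=1:−1/576 t=2:+1/2880 = -1/960
⇒ 3j(2 5 5; 0 0 0)² = 10/429, sgn +1
Racah Σ t=1..2: t=1:−1/80640 t=2:+1/10080 = 1/11520
⇒ 3j(2 5 5; -1 4 -3)² = 49/1430, sgn +1
4πI² = N·(3j₀)²·(3jₘ)² = 245/507
I = +1·√(0.483235/4π) = 0.19609844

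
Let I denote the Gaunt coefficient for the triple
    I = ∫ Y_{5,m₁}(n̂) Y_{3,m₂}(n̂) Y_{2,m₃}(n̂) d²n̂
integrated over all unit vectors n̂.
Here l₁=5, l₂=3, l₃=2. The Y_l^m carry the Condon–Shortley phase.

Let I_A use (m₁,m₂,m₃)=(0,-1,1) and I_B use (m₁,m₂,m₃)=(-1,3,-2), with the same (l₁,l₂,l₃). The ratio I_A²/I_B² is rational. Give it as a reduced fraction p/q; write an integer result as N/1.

50/1

Same 5,3,2: normalisation and zero-m 3j drop out of the ratio.
A: Δ: 6! 4! 0! / 11! → 1/2310; sum: t=2:+1/288 = 1/288; 3j²(5 3 2; 0 -1 1) = Δ·Π!·Σ² = 5/231  (sign -1)
B: Δ: 6! 4! 0! / 11! → 1/2310; sum: t=6:+1/17280 = 1/17280; 3j²(5 3 2; -1 3 -2) = Δ·Π!·Σ² = 1/2310  (sign +1)
I_A²/I_B² = (5/231)/(1/2310) = 50/1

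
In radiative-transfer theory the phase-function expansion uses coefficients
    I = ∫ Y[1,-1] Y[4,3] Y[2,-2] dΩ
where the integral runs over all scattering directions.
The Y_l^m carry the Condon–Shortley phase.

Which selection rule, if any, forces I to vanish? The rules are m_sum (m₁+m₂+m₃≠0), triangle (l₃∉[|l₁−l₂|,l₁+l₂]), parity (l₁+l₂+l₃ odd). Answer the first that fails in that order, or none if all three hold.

triangle

m₁+m₂+m₃ = -1 + 3 − 2 = 0  ✓
triangle: |1−4|=3 ≤ l₃=2 ≤ 1+4=5  ✗
parity: l₁+l₂+l₃ = 7 is odd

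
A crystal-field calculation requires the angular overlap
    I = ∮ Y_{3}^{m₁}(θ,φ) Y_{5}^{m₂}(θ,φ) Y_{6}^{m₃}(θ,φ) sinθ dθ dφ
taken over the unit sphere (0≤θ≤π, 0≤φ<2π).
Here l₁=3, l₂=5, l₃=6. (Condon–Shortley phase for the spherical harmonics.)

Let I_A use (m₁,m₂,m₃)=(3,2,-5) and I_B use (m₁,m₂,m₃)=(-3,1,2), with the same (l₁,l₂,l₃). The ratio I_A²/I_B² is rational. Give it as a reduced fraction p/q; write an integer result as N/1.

Same 3,5,6: normalisation and zero-m 3j drop out of the ratio.
A: Δ: 2! 4! 8! / 15! → 1/675675; sum: t=0:+1/241920 = 1/241920; 3j²(3 5 6; 3 2 -5) = Δ·Π!·Σ² = 2/91  (sign -1)
B: Δ: 2! 4! 8! / 15! → 1/675675; sum: t=2:+1/27648 = 1/27648; 3j²(3 5 6; -3 1 2) = Δ·Π!·Σ² = 10/429  (sign +1)
I_A²/I_B² = (2/91)/(10/429) = 33/35

33/35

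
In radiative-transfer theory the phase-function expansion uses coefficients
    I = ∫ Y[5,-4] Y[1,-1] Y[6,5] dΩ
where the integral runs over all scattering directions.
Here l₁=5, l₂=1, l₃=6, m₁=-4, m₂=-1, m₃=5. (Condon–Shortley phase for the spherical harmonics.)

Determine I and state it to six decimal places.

Checks pass: Σm=0; 12 even; l₃=6∈[4,6].
(2·5+1)(2·1+1)(2·6+1) = 429
Δ: 0! 10! 2! / 13! → 1/858
sum: t=0:+1/14400 = 1/14400
3j²(5 1 6; 0 0 0) = Δ·Π!·Σ² = 6/143  (sign +1)
sum: t=0:+1/725760 = 1/725760
3j²(5 1 6; -4 -1 5) = Δ·Π!·Σ² = 5/78  (sign -1)
combine: 4πI² = 429·6/143·5/78 = 15/13
take √, sign -1: I = -0.30301841

-0.303018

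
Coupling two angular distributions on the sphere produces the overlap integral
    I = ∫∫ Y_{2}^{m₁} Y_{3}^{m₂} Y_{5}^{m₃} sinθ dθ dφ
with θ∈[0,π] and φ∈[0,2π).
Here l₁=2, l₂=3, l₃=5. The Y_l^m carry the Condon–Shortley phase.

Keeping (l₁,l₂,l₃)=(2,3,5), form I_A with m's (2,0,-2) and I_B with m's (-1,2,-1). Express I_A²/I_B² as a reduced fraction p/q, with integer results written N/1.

Shared (l₁,l₂,l₃)=(2,3,5): N and (l;000)² cancel in I_A²/I_B².
A: Δ = 0!·4!·6!/11! = 1/2310; Racah Σ t=0..0: t=0:+1/864 = 1/864; ⇒ 3j(2 3 5; 2 0 -2)² = 1/66, sgn -1
B: Δ = 0!·4!·6!/11! = 1/2310; Racah Σ t=0..0: t=0:+1/720 = 1/720; ⇒ 3j(2 3 5; -1 2 -1)² = 4/385, sgn +1
I_A²/I_B² = (1/66)/(4/385) = 35/24

35/24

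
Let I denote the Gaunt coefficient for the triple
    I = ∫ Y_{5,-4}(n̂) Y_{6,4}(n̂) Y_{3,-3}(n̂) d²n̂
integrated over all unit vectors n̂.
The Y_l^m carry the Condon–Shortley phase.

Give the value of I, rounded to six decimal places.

0.000000

-4 + 4 − 3 = -3 ≠ 0: azimuthal integral kills it; I = 0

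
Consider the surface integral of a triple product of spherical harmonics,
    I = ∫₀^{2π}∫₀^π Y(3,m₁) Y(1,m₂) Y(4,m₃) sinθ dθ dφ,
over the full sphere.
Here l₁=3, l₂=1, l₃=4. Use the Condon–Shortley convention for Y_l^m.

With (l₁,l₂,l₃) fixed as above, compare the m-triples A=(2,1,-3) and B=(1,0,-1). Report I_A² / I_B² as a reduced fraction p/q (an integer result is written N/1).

l's match ⇒ only the (l;m) 3-j factors differ between A and B.
A: triangle coeff Δ(3,1,4) = 1/252; Σ_t [0,0]: t=0:+1/240 = 1/240; (3j)²=1/12 [(3 1 4; 2 1 -3)], sign=-1
B: triangle coeff Δ(3,1,4) = 1/252; Σ_t [0,0]: t=0:+1/48 = 1/48; (3j)²=5/84 [(3 1 4; 1 0 -1)], sign=-1
I_A²/I_B² = (1/12)/(5/84) = 7/5

7/5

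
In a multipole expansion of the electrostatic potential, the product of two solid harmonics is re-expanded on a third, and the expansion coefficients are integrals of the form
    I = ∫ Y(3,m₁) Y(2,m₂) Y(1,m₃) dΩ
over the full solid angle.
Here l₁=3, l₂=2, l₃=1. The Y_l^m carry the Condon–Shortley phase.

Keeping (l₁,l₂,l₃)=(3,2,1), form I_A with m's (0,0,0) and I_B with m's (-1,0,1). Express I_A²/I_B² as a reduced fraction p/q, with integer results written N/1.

Shared (l₁,l₂,l₃)=(3,2,1): N and (l;000)² cancel in I_A²/I_B².
A: Δ = 4!·2!·0!/7! = 1/105; Racah Σ t=2..2: t=2:+1/4 = 1/4; ⇒ 3j(3 2 1; 0 0 0)² = 3/35, sgn -1
B: Δ = 4!·2!·0!/7! = 1/105; Racah Σ t=2..2: t=2:+1/8 = 1/8; ⇒ 3j(3 2 1; -1 0 1)² = 2/35, sgn +1
I_A²/I_B² = (3/35)/(2/35) = 3/2

3/2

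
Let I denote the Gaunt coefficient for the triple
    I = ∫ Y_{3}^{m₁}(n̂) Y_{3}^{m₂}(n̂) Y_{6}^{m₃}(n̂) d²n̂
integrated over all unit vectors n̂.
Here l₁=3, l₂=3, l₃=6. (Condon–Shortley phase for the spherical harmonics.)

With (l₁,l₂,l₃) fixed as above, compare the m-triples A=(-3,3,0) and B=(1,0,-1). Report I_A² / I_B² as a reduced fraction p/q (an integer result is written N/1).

l's match ⇒ only the (l;m) 3-j factors differ between A and B.
A: triangle coeff Δ(3,3,6) = 1/12012; Σ_t [0,0]: t=0:+1/518400 = 1/518400; (3j)²=1/12012 [(3 3 6; -3 3 0)], sign=+1
B: triangle coeff Δ(3,3,6) = 1/12012; Σ_t [0,0]: t=0:+1/1728 = 1/1728; (3j)²=25/858 [(3 3 6; 1 0 -1)], sign=-1
I_A²/I_B² = (1/12012)/(25/858) = 1/350

1/350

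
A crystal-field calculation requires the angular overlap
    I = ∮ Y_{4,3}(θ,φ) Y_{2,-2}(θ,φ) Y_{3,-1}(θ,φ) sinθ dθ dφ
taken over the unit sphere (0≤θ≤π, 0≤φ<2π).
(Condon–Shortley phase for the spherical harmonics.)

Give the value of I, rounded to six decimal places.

Σlᵢ=9 odd — θ-integrand is odd under cosθ→−cosθ; I=0

0.000000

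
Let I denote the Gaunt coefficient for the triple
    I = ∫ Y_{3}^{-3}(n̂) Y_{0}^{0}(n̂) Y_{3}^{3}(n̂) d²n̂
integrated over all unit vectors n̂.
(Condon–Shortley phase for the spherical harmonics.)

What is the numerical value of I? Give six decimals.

-0.282095

m-sum 0 ✓  L=6 even ✓  3≤3≤3 ✓
Π(2lᵢ+1) = 7×1×7 = 49
triangle coeff Δ(3,0,3) = 1/7
Σ_t [0,0]: t=0:+1/36 = 1/36
(3j)²=1/7 [(3 0 3; 0 0 0)], sign=-1
Σ_t [0,0]: t=0:+1/720 = 1/720
(3j)²=1/7 [(3 0 3; -3 0 3)], sign=+1
⇒ 4πI² = 1/1
I = (-1)√(1/1/(4π)) = -0.28209479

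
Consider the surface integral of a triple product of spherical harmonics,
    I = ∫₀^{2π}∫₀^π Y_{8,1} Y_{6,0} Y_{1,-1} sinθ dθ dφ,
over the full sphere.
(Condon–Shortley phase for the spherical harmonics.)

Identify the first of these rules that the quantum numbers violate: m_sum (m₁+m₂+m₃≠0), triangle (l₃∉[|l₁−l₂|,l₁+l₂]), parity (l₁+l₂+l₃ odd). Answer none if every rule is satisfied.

triangle

azimuthal sum: 1 + 0 − 1 = 0  ✓
2 ≤ 1 ≤ 14 (triangle on l)  ✗
L = 8 + 6 + 1 = 15 (odd)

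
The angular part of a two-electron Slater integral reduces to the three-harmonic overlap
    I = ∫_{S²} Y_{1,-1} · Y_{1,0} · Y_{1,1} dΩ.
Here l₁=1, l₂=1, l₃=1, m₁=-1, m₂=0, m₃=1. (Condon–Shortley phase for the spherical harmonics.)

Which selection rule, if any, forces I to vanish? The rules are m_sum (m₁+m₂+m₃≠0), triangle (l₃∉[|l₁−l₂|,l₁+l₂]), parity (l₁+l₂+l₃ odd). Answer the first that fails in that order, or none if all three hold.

azimuthal sum: -1 + 0 + 1 = 0  ✓
0 ≤ 1 ≤ 2 (triangle on l)  ✓
L = 1 + 1 + 1 = 3 (odd)  ✗

parity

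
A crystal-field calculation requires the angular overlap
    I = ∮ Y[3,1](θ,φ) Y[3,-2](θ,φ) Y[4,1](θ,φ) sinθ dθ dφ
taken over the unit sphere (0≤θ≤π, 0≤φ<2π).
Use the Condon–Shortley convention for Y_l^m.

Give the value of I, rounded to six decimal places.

0.145070

Rules hold: Σm=0, L=10 even, 0≤4≤6.
N = 7·7·9 = 441
Δ = 2!·4!·4!/11! = 1/34650
Racah Σ t=0..2: t=0:+1/72 t=1:−1/16 t=2:+1/72 = -5/144
⇒ 3j(3 3 4; 0 0 0)² = 2/77, sgn -1
Racah Σ t=0..1: t=0:+1/48 t=1:−1/144 = 1/72
⇒ 3j(3 3 4; 1 -2 1)² = 16/693, sgn -1
4πI² = N·(3j₀)²·(3jₘ)² = 32/121
I = +1·√(0.264463/4π) = 0.14506992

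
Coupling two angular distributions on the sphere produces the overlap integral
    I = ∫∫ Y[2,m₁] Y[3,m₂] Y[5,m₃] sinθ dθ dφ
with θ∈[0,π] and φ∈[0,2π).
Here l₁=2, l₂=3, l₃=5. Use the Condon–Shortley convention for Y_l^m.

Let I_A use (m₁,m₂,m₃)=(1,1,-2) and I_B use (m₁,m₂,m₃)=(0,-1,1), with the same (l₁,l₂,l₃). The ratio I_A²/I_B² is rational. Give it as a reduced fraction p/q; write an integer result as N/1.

7/6

Shared (l₁,l₂,l₃)=(2,3,5): N and (l;000)² cancel in I_A²/I_B².
A: Δ = 0!·4!·6!/11! = 1/2310; Racah Σ t=0..0: t=0:+1/288 = 1/288; ⇒ 3j(2 3 5; 1 1 -2)² = 1/22, sgn -1
B: Δ = 0!·4!·6!/11! = 1/2310; Racah Σ t=0..0: t=0:+1/192 = 1/192; ⇒ 3j(2 3 5; 0 -1 1)² = 3/77, sgn +1
I_A²/I_B² = (1/22)/(3/77) = 7/6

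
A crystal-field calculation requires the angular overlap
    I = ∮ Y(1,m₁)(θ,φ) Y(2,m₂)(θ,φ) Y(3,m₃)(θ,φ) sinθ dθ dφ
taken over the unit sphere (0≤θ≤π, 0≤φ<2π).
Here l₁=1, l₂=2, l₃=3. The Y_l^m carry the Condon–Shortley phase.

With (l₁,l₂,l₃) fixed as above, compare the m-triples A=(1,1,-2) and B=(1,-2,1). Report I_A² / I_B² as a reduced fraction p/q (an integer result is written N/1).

Same 1,2,3: normalisation and zero-m 3j drop out of the ratio.
A: Δ: 0! 2! 4! / 7! → 1/105; sum: t=0:+1/12 = 1/12; 3j²(1 2 3; 1 1 -2) = Δ·Π!·Σ² = 2/21  (sign -1)
B: Δ: 0! 2! 4! / 7! → 1/105; sum: t=0:+1/48 = 1/48; 3j²(1 2 3; 1 -2 1) = Δ·Π!·Σ² = 1/105  (sign +1)
I_A²/I_B² = (2/21)/(1/105) = 10/1

10/1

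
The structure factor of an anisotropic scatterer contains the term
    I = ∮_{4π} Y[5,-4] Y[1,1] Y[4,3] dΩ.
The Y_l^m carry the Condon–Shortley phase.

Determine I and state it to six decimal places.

m-sum 0 ✓  L=10 even ✓  4≤4≤6 ✓
Π(2lᵢ+1) = 11×3×9 = 297
triangle coeff Δ(5,1,4) = 1/495
Σ_t [1,1]: t=1:−1/576 = -1/576
(3j)²=5/99 [(5 1 4; 0 0 0)], sign=-1
Σ_t [2,2]: t=2:+1/10080 = 1/10080
(3j)²=4/55 [(5 1 4; -4 1 3)], sign=-1
⇒ 4πI² = 12/11
I = (+1)√(12/11/(4π)) = 0.29463840

0.294638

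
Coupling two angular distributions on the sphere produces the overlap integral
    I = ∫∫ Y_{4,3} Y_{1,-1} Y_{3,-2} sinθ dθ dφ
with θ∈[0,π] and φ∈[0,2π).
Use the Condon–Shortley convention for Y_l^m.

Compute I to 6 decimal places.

Rules hold: Σm=0, L=8 even, 3≤3≤5.
N = 9·3·7 = 189
Δ = 2!·6!·0!/9! = 1/252
Racah Σ t=1..1: t=1:−1/36 = -1/36
⇒ 3j(4 1 3; 0 0 0)² = 4/63, sgn +1
Racah Σ t=0..0: t=0:+1/240 = 1/240
⇒ 3j(4 1 3; 3 -1 -2)² = 1/12, sgn -1
4πI² = N·(3j₀)²·(3jₘ)² = 1/1
I = -1·√(1/4π) = -0.28209479

-0.282095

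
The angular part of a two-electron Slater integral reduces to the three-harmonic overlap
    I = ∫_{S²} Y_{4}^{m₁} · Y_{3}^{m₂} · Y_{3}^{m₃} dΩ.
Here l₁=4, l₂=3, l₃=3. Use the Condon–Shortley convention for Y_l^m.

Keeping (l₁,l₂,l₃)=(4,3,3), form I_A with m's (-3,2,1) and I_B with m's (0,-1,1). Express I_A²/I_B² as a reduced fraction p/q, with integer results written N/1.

l's match ⇒ only the (l;m) 3-j factors differ between A and B.
A: triangle coeff Δ(4,3,3) = 1/34650; Σ_t [3,4]: t=3:−1/288 t=4:+1/144 = 1/288; (3j)²=1/99 [(4 3 3; -3 2 1)], sign=+1
B: triangle coeff Δ(4,3,3) = 1/34650; Σ_t [0,2]: t=0:+1/1152 t=1:−1/36 t=2:+1/32 = 5/1152; (3j)²=1/1386 [(4 3 3; 0 -1 1)], sign=+1
I_A²/I_B² = (1/99)/(1/1386) = 14/1

14/1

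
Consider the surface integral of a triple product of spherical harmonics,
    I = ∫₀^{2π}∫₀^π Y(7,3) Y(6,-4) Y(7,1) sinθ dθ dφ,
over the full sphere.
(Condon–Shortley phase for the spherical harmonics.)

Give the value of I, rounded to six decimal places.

m-sum 0 ✓  L=20 even ✓  1≤7≤13 ✓
Π(2lᵢ+1) = 15×13×15 = 2925
triangle coeff Δ(7,6,7) = 1/2444321880
Σ_t [0,6]: t=0:+1/2612736000 t=1:−1/20736000 t=2:+1/1658880 t=3:−1/746496 t=4:+1/1658880 t=5:−1/20736000 t=6:+1/2612736000 = -1/4354560
(3j)²=1000/138567 [(7 6 7; 0 0 0)], sign=+1
Σ_t [0,2]: t=0:+1/19906560 t=1:−1/10368000 t=2:+1/49766400 = -13/497664000
(3j)²=91/17765 [(7 6 7; 3 -4 1)], sign=-1
⇒ 4πI² = 1365000/12623809
I = (-1)√(1365000/12623809/(4π)) = -0.09276116

-0.092761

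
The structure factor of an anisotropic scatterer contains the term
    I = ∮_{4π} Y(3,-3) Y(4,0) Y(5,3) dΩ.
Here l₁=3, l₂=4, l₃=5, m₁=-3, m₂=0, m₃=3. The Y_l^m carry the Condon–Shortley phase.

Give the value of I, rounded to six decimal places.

m-sum 0 ✓  L=12 even ✓  1≤5≤7 ✓
Π(2lᵢ+1) = 7×9×11 = 693
triangle coeff Δ(3,4,5) = 1/180180
Σ_t [0,2]: t=0:+1/576 t=1:−1/144 t=2:+1/576 = -1/288
(3j)²=20/1001 [(3 4 5; 0 0 0)], sign=+1
Σ_t [2,2]: t=2:+1/2304 = 1/2304
(3j)²=5/143 [(3 4 5; -3 0 3)], sign=+1
⇒ 4πI² = 900/1859
I = (+1)√(900/1859/(4π)) = 0.19628026

0.196280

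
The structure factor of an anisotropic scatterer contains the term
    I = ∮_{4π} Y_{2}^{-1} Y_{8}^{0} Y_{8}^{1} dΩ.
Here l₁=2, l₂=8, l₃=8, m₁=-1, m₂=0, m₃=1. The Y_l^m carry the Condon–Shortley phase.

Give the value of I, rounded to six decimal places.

Checks pass: Σm=0; 18 even; l₃=8∈[6,10].
(2·2+1)(2·8+1)(2·8+1) = 1445
Δ: 2! 2! 14! / 19! → 1/348840
sum: t=0:+1/116121600 t=1:−1/25401600 t=2:+1/116121600 = -1/45158400
3j²(2 8 8; 0 0 0) = Δ·Π!·Σ² = 24/1615  (sign -1)
sum: t=1:−1/50803200 t=2:+1/58060800 = -1/406425600
3j²(2 8 8; -1 0 1) = Δ·Π!·Σ² = 1/3230  (sign +1)
combine: 4πI² = 1445·24/1615·1/3230 = 12/1805
take √, sign -1: I = -0.02300102

-0.023001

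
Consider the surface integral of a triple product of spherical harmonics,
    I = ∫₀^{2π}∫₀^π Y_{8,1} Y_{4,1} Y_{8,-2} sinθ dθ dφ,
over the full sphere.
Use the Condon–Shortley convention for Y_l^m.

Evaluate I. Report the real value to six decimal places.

0.089739

Rules hold: Σm=0, L=20 even, 4≤8≤12.
N = 17·9·17 = 2601
Δ = 4!·12!·4!/21! = 1/185175900
Racah Σ t=0..4: t=0:+1/557383680 t=1:−1/21772800 t=2:+1/8294400 t=3:−1/21772800 t=4:+1/557383680 = 1/30965760
⇒ 3j(8 4 8; 0 0 0)² = 36/4199, sgn +1
Racah Σ t=1..4: t=1:−1/74649600 t=2:+1/14515200 t=3:−1/23224320 t=4:+1/313528320 = 7/447897600
⇒ 3j(8 4 8; 1 1 -2)² = 343/75582, sgn +1
4πI² = N·(3j₀)²·(3jₘ)² = 6174/61009
I = +1·√(0.101198/4π) = 0.08973904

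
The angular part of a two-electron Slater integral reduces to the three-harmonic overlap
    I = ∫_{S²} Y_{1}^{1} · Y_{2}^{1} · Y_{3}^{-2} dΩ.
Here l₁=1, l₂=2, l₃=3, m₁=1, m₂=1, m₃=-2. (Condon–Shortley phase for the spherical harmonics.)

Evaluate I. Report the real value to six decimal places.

0.261169

Rules hold: Σm=0, L=6 even, 1≤3≤3.
N = 3·5·7 = 105
Δ = 0!·2!·4!/7! = 1/105
Racah Σ t=0..0: t=0:+1/4 = 1/4
⇒ 3j(1 2 3; 0 0 0)² = 3/35, sgn -1
Racah Σ t=0..0: t=0:+1/12 = 1/12
⇒ 3j(1 2 3; 1 1 -2)² = 2/21, sgn -1
4πI² = N·(3j₀)²·(3jₘ)² = 6/7
I = +1·√(0.857143/4π) = 0.26116903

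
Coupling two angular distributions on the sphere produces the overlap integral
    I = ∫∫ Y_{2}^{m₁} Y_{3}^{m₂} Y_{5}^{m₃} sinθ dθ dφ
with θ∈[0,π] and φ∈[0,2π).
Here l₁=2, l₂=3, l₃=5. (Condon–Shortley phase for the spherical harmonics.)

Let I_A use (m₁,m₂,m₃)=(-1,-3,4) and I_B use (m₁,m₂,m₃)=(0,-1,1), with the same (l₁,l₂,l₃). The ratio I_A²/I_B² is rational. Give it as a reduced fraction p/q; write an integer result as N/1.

14/15

Same 2,3,5: normalisation and zero-m 3j drop out of the ratio.
A: Δ: 0! 4! 6! / 11! → 1/2310; sum: t=0:+1/4320 = 1/4320; 3j²(2 3 5; -1 -3 4) = Δ·Π!·Σ² = 2/55  (sign -1)
B: Δ: 0! 4! 6! / 11! → 1/2310; sum: t=0:+1/192 = 1/192; 3j²(2 3 5; 0 -1 1) = Δ·Π!·Σ² = 3/77  (sign +1)
I_A²/I_B² = (2/55)/(3/77) = 14/15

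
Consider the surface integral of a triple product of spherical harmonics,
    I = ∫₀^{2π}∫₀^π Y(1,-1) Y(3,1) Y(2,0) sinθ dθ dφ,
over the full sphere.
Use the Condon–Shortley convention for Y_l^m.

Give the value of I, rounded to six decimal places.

-0.202301

Rules hold: Σm=0, L=6 even, 2≤2≤4.
N = 3·7·5 = 105
Δ = 2!·0!·4!/7! = 1/105
Racah Σ t=1..1: t=1:−1/4 = -1/4
⇒ 3j(1 3 2; 0 0 0)² = 3/35, sgn -1
Racah Σ t=2..2: t=2:+1/8 = 1/8
⇒ 3j(1 3 2; -1 1 0)² = 2/35, sgn +1
4πI² = N·(3j₀)²·(3jₘ)² = 18/35
I = -1·√(0.514286/4π) = -0.20230066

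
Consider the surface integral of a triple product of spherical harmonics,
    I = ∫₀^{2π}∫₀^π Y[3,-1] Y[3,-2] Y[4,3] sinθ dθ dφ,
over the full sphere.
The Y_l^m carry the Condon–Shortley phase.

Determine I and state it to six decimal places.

m-sum 0 ✓  L=10 even ✓  0≤4≤6 ✓
Π(2lᵢ+1) = 7×7×9 = 441
triangle coeff Δ(3,3,4) = 1/34650
Σ_t [0,2]: t=0:+1/72 t=1:−1/16 t=2:+1/72 = -5/144
(3j)²=2/77 [(3 3 4; 0 0 0)], sign=-1
Σ_t [0,1]: t=0:+1/288 t=1:−1/144 = -1/288
(3j)²=1/99 [(3 3 4; -1 -2 3)], sign=+1
⇒ 4πI² = 14/121
I = (-1)√(14/121/(4π)) = -0.09595473

-0.095955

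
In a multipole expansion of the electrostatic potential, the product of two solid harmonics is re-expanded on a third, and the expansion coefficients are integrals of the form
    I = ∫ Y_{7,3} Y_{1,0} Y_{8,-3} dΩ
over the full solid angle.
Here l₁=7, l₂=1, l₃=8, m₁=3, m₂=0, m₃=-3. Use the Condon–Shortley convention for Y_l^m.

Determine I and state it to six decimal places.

Checks pass: Σm=0; 16 even; l₃=8∈[6,8].
(2·7+1)(2·1+1)(2·8+1) = 765
Δ: 0! 14! 2! / 17! → 1/2040
sum: t=0:+1/25401600 = 1/25401600
3j²(7 1 8; 0 0 0) = Δ·Π!·Σ² = 8/255  (sign +1)
sum: t=0:+1/87091200 = 1/87091200
3j²(7 1 8; 3 0 -3) = Δ·Π!·Σ² = 11/408  (sign -1)
combine: 4πI² = 765·8/255·11/408 = 11/17
take √, sign -1: I = -0.22691696

-0.226917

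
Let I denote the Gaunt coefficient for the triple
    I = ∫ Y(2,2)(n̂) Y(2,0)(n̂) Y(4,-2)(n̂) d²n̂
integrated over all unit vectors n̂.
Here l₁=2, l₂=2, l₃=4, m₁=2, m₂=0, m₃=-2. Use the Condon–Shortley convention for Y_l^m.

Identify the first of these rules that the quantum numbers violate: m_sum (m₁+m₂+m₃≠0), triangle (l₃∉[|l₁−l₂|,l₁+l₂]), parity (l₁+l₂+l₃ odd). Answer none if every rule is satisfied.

none

m₁+m₂+m₃ = 2 + 0 − 2 = 0  ✓
triangle: |2−2|=0 ≤ l₃=4 ≤ 2+2=4  ✓
parity: l₁+l₂+l₃ = 8 is even  ✓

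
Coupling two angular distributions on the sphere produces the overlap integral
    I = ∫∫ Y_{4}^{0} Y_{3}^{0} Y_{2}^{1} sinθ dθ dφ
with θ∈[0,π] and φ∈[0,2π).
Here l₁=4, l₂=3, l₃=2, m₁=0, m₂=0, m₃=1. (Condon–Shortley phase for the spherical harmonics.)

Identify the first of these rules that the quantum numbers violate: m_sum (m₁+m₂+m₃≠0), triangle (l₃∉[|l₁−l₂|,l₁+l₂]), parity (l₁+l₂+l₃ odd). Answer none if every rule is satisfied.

m_sum

azimuthal sum: 0 + 0 + 1 = 1  ✗
1 ≤ 2 ≤ 7 (triangle on l)
L = 4 + 3 + 2 = 9 (odd)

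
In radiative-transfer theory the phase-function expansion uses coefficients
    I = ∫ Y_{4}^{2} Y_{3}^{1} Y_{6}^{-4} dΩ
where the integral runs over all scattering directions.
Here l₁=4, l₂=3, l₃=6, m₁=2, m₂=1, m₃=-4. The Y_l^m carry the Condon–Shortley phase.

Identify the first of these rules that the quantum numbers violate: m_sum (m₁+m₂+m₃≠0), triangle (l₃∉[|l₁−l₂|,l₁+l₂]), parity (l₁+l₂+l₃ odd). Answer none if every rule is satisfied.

azimuthal sum: 2 + 1 − 4 = -1  ✗
1 ≤ 6 ≤ 7 (triangle on l)
L = 4 + 3 + 6 = 13 (odd)

m_sum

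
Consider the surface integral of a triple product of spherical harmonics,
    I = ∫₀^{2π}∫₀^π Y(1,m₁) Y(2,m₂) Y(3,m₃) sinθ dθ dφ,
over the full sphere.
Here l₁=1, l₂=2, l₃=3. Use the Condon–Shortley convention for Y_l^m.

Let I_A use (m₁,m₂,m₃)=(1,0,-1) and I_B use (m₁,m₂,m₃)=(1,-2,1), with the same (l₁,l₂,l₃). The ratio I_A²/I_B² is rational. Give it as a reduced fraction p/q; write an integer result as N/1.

6/1

l's match ⇒ only the (l;m) 3-j factors differ between A and B.
A: triangle coeff Δ(1,2,3) = 1/105; Σ_t [0,0]: t=0:+1/8 = 1/8; (3j)²=2/35 [(1 2 3; 1 0 -1)], sign=+1
B: triangle coeff Δ(1,2,3) = 1/105; Σ_t [0,0]: t=0:+1/48 = 1/48; (3j)²=1/105 [(1 2 3; 1 -2 1)], sign=+1
I_A²/I_B² = (2/35)/(1/105) = 6/1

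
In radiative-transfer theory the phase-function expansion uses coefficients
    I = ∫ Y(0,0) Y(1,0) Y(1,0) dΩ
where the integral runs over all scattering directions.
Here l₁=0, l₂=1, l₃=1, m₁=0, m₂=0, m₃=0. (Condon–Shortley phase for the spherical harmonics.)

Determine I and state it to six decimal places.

0.282095

Rules hold: Σm=0, L=2 even, 1≤1≤1.
N = 1·3·3 = 9
Δ = 0!·0!·2!/3! = 1/3
Racah Σ t=0..0: t=0:+1/1 = 1/1
⇒ 3j(0 1 1; 0 0 0)² = 1/3, sgn -1
(m-triple is (0,0,0) — same symbol as above.)
4πI² = N·(3j₀)²·(3jₘ)² = 1/1
I = +1·√(1/4π) = 0.28209479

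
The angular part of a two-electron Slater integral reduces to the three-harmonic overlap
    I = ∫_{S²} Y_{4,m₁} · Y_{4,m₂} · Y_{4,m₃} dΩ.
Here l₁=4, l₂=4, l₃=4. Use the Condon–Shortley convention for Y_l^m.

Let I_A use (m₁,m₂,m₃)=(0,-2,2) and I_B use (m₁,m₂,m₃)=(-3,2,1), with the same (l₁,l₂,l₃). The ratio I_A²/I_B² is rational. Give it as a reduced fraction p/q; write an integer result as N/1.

Same 4,4,4: normalisation and zero-m 3j drop out of the ratio.
A: Δ: 4! 4! 4! / 13! → 1/450450; sum: t=0:+1/2304 t=1:−1/216 t=2:+1/384 = -11/6912; 3j²(4 4 4; 0 -2 2) = Δ·Π!·Σ² = 11/1638  (sign -1)
B: Δ: 4! 4! 4! / 13! → 1/450450; sum: t=3:−1/864 t=4:+1/576 = 1/1728; 3j²(4 4 4; -3 2 1) = Δ·Π!·Σ² = 5/1287  (sign -1)
I_A²/I_B² = (11/1638)/(5/1287) = 121/70

121/70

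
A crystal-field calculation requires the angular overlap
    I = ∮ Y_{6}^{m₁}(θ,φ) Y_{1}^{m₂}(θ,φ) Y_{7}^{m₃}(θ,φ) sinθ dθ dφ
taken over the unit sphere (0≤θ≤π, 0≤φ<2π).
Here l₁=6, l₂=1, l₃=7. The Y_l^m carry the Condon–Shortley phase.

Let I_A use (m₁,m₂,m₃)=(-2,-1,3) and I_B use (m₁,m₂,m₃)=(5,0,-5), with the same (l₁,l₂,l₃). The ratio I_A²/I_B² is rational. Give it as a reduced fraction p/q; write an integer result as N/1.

15/8

l's match ⇒ only the (l;m) 3-j factors differ between A and B.
A: triangle coeff Δ(6,1,7) = 1/1365; Σ_t [0,0]: t=0:+1/1935360 = 1/1935360; (3j)²=3/91 [(6 1 7; -2 -1 3)], sign=+1
B: triangle coeff Δ(6,1,7) = 1/1365; Σ_t [0,0]: t=0:+1/39916800 = 1/39916800; (3j)²=8/455 [(6 1 7; 5 0 -5)], sign=+1
I_A²/I_B² = (3/91)/(8/455) = 15/8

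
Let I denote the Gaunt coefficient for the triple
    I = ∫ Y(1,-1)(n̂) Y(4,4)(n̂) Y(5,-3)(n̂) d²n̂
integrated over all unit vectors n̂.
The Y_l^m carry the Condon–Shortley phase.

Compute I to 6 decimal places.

Checks pass: Σm=0; 10 even; l₃=5∈[3,5].
(2·1+1)(2·4+1)(2·5+1) = 297
Δ: 0! 2! 8! / 11! → 1/495
sum: t=0:+1/576 = 1/576
3j²(1 4 5; 0 0 0) = Δ·Π!·Σ² = 5/99  (sign -1)
sum: t=0:+1/80640 = 1/80640
3j²(1 4 5; -1 4 -3) = Δ·Π!·Σ² = 1/495  (sign +1)
combine: 4πI² = 297·5/99·1/495 = 1/33
take √, sign -1: I = -0.04910640

-0.049106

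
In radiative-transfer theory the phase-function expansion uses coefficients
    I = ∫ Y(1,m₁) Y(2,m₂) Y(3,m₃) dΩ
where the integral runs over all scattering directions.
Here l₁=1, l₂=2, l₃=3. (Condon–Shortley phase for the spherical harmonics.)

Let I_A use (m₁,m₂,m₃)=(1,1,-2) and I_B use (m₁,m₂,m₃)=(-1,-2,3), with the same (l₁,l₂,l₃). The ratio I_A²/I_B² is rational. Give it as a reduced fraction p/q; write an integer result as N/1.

2/3

Same 1,2,3: normalisation and zero-m 3j drop out of the ratio.
A: Δ: 0! 2! 4! / 7! → 1/105; sum: t=0:+1/12 = 1/12; 3j²(1 2 3; 1 1 -2) = Δ·Π!·Σ² = 2/21  (sign -1)
B: Δ: 0! 2! 4! / 7! → 1/105; sum: t=0:+1/48 = 1/48; 3j²(1 2 3; -1 -2 3) = Δ·Π!·Σ² = 1/7  (sign +1)
I_A²/I_B² = (2/21)/(1/7) = 2/3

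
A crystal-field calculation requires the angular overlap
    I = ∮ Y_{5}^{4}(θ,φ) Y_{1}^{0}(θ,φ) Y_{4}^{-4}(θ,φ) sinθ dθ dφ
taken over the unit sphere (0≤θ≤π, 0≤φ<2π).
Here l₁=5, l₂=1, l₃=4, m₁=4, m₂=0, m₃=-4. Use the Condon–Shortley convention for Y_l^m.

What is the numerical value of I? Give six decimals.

Rules hold: Σm=0, L=10 even, 4≤4≤6.
N = 11·3·9 = 297
Δ = 2!·8!·0!/11! = 1/495
Racah Σ t=1..1: t=1:−1/576 = -1/576
⇒ 3j(5 1 4; 0 0 0)² = 5/99, sgn -1
Racah Σ t=1..1: t=1:−1/40320 = -1/40320
⇒ 3j(5 1 4; 4 0 -4)² = 1/55, sgn -1
4πI² = N·(3j₀)²·(3jₘ)² = 3/11
I = +1·√(0.272727/4π) = 0.14731920

0.147319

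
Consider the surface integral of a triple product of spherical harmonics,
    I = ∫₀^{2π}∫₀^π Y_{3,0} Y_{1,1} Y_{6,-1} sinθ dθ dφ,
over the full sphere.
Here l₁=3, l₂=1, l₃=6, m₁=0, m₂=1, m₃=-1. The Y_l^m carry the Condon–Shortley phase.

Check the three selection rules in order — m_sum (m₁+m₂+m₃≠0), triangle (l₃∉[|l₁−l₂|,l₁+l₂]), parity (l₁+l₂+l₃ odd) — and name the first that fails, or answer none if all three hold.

triangle

m₁+m₂+m₃ = 0 + 1 − 1 = 0  ✓
triangle: |3−1|=2 ≤ l₃=6 ≤ 3+1=4  ✗
parity: l₁+l₂+l₃ = 10 is even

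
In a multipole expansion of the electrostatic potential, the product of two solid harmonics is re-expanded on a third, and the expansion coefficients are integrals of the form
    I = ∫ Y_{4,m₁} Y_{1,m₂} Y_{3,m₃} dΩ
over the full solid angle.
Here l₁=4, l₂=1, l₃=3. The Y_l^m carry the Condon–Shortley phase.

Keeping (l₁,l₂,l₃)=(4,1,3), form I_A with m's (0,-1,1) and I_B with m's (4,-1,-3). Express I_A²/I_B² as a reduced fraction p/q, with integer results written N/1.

Shared (l₁,l₂,l₃)=(4,1,3): N and (l;000)² cancel in I_A²/I_B².
A: Δ = 2!·6!·0!/9! = 1/252; Racah Σ t=0..0: t=0:+1/96 = 1/96; ⇒ 3j(4 1 3; 0 -1 1)² = 1/42, sgn +1
B: Δ = 2!·6!·0!/9! = 1/252; Racah Σ t=0..0: t=0:+1/1440 = 1/1440; ⇒ 3j(4 1 3; 4 -1 -3)² = 1/9, sgn +1
I_A²/I_B² = (1/42)/(1/9) = 3/14

3/14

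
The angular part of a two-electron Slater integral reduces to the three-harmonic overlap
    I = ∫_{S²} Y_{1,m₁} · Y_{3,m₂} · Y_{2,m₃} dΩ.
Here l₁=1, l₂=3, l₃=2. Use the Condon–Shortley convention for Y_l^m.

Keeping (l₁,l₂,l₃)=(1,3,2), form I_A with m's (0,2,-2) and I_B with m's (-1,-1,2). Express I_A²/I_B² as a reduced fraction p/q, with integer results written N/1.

l's match ⇒ only the (l;m) 3-j factors differ between A and B.
A: triangle coeff Δ(1,3,2) = 1/105; Σ_t [1,1]: t=1:−1/24 = -1/24; (3j)²=1/21 [(1 3 2; 0 2 -2)], sign=-1
B: triangle coeff Δ(1,3,2) = 1/105; Σ_t [2,2]: t=2:+1/48 = 1/48; (3j)²=1/105 [(1 3 2; -1 -1 2)], sign=+1
I_A²/I_B² = (1/21)/(1/105) = 5/1

5/1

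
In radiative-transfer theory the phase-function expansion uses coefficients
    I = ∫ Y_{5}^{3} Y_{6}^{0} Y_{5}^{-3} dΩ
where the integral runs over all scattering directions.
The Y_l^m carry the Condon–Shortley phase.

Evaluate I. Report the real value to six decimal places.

m-sum 0 ✓  L=16 even ✓  1≤5≤11 ✓
Π(2lᵢ+1) = 11×13×11 = 1573
triangle coeff Δ(5,6,5) = 1/28588560
Σ_t [1,5]: t=1:−1/345600 t=2:+1/13824 t=3:−1/5184 t=4:+1/13824 t=5:−1/345600 = -7/129600
(3j)²=80/7293 [(5 6 5; 0 0 0)], sign=+1
Σ_t [0,2]: t=0:+1/2073600 t=1:−1/86400 t=2:+1/55296 = 29/4147200
(3j)²=841/145860 [(5 6 5; 3 0 -3)], sign=+1
⇒ 4πI² = 3364/33813
I = (+1)√(3364/33813/(4π)) = 0.08897771

0.088978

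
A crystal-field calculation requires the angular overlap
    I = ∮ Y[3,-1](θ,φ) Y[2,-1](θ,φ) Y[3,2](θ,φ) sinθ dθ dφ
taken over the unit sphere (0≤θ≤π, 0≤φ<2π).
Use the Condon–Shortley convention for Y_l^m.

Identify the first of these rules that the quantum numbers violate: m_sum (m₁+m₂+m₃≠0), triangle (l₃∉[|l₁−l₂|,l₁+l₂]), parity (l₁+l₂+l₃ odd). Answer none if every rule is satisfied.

none

m₁+m₂+m₃ = -1 − 1 + 2 = 0  ✓
triangle: |3−2|=1 ≤ l₃=3 ≤ 3+2=5  ✓
parity: l₁+l₂+l₃ = 8 is even  ✓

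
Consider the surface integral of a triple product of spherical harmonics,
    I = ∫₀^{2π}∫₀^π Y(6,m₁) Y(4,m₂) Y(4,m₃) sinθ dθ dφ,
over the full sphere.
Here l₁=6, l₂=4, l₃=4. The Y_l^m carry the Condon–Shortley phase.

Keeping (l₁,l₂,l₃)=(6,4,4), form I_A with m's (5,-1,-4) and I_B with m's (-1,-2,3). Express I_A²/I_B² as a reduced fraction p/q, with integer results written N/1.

Same 6,4,4: normalisation and zero-m 3j drop out of the ratio.
A: Δ: 6! 6! 2! / 15! → 1/1261260; sum: t=1:−1/172800 = -1/172800; 3j²(6 4 4; 5 -1 -4) = Δ·Π!·Σ² = 2/65  (sign -1)
B: Δ: 6! 6! 2! / 15! → 1/1261260; sum: t=1:−1/86400 t=2:+1/11520 = 13/172800; 3j²(6 4 4; -1 -2 3) = Δ·Π!·Σ² = 13/660  (sign -1)
I_A²/I_B² = (2/65)/(13/660) = 264/169

264/169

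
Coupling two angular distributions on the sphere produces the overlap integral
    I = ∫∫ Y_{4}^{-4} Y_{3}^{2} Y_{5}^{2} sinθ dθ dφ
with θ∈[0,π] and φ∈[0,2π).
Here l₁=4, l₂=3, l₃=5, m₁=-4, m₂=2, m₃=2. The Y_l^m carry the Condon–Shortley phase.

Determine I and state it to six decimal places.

Checks pass: Σm=0; 12 even; l₃=5∈[1,7].
(2·4+1)(2·3+1)(2·5+1) = 693
Δ: 2! 6! 4! / 13! → 1/180180
sum: t=0:+1/576 t=1:−1/144 t=2:+1/576 = -1/288
3j²(4 3 5; 0 0 0) = Δ·Π!·Σ² = 20/1001  (sign +1)
sum: t=2:+1/8640 = 1/8640
3j²(4 3 5; -4 2 2) = Δ·Π!·Σ² = 14/1287  (sign -1)
combine: 4πI² = 693·20/1001·14/1287 = 280/1859
take √, sign -1: I = -0.10947990

-0.109480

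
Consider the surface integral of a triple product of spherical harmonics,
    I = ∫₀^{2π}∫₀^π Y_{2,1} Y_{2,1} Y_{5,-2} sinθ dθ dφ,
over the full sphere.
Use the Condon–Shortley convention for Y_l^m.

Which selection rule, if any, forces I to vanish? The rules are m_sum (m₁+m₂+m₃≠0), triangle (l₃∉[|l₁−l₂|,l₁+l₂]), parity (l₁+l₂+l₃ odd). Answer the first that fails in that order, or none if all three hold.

triangle

Σmᵢ = 0  ✓
l₃∈[|l₁−l₂|,l₁+l₂]=[0,4], have l₃=5  ✗
Σlᵢ = 9 ⇒ odd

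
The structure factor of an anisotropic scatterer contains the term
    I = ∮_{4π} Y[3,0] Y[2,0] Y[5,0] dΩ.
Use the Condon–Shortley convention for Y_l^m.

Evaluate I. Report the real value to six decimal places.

Rules hold: Σm=0, L=10 even, 1≤5≤5.
N = 7·5·11 = 385
Δ = 0!·6!·4!/11! = 1/2310
Racah Σ t=0..0: t=0:+1/144 = 1/144
⇒ 3j(3 2 5; 0 0 0)² = 10/231, sgn -1
(m-triple is (0,0,0) — same symbol as above.)
4πI² = N·(3j₀)²·(3jₘ)² = 500/693
I = +1·√(0.721501/4π) = 0.23961470

0.239615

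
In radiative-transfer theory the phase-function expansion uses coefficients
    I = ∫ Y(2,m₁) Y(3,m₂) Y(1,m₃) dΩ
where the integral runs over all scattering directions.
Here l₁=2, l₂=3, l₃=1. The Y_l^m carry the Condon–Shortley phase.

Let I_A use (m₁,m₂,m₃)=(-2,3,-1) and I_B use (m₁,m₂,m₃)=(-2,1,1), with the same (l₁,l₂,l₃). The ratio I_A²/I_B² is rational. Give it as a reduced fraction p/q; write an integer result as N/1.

Same 2,3,1: normalisation and zero-m 3j drop out of the ratio.
A: Δ: 4! 0! 2! / 7! → 1/105; sum: t=4:+1/48 = 1/48; 3j²(2 3 1; -2 3 -1) = Δ·Π!·Σ² = 1/7  (sign +1)
B: Δ: 4! 0! 2! / 7! → 1/105; sum: t=4:+1/48 = 1/48; 3j²(2 3 1; -2 1 1) = Δ·Π!·Σ² = 1/105  (sign +1)
I_A²/I_B² = (1/7)/(1/105) = 15/1

15/1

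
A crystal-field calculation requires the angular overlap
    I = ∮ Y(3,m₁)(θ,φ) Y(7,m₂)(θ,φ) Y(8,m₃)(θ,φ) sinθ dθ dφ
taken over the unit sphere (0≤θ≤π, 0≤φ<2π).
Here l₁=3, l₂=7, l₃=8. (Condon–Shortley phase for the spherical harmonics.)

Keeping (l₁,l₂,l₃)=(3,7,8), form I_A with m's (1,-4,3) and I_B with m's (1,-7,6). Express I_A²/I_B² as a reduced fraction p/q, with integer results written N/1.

22445/16562

Same 3,7,8: normalisation and zero-m 3j drop out of the ratio.
A: Δ: 2! 4! 12! / 19! → 1/5290740; sum: t=0:+1/17418240 t=1:−1/43545600 t=2:+1/1916006400 = 67/1916006400; 3j²(3 7 8; 1 -4 3) = Δ·Π!·Σ² = 4489/352716  (sign -1)
B: Δ: 2! 4! 12! / 19! → 1/5290740; sum: t=0:+1/3832012800 = 1/3832012800; 3j²(3 7 8; 1 -7 6) = Δ·Π!·Σ² = 91/9690  (sign +1)
I_A²/I_B² = (4489/352716)/(91/9690) = 22445/16562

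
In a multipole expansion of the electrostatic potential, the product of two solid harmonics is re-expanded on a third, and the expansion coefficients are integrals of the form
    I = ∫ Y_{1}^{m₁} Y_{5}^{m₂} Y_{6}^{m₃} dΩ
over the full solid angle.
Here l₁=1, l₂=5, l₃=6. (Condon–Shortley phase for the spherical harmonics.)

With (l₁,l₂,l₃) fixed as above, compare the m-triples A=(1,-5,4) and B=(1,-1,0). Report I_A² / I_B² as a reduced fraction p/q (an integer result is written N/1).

1/15

Shared (l₁,l₂,l₃)=(1,5,6): N and (l;000)² cancel in I_A²/I_B².
A: Δ = 0!·2!·10!/13! = 1/858; Racah Σ t=0..0: t=0:+1/7257600 = 1/7257600; ⇒ 3j(1 5 6; 1 -5 4)² = 1/858, sgn +1
B: Δ = 0!·2!·10!/13! = 1/858; Racah Σ t=0..0: t=0:+1/34560 = 1/34560; ⇒ 3j(1 5 6; 1 -1 0)² = 5/286, sgn +1
I_A²/I_B² = (1/858)/(5/286) = 1/15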